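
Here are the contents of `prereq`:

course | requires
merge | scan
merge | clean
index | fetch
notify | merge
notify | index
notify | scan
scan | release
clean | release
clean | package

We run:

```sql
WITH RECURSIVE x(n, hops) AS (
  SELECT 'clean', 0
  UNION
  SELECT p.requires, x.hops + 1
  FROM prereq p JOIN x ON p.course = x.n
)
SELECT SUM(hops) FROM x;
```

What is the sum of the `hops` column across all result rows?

2

Base: (clean, hops=0).
Iteration 1: edges from {clean} -> (package, hops=1), (release, hops=1).
Iteration 2: no outgoing edges from {package,release}; recursion stops.
SUM(hops) = 0 + 1 + 1 = 2.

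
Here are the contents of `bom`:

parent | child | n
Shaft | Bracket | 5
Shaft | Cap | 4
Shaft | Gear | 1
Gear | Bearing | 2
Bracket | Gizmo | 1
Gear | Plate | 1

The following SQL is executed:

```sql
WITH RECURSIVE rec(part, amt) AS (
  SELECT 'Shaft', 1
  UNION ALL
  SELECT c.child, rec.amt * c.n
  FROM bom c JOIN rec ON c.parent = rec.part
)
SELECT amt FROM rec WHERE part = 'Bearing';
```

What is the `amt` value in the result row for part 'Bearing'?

2

Base: (Shaft, amt=1).
Iteration 1: components of {Shaft} -> Bracket = 1*5 = 5, Cap = 1*4 = 4, Gear = 1*1 = 1.
Iteration 2: components of {Bracket,Cap,Gear} -> Bearing = 1*2 = 2, Gizmo = 5*1 = 5, Plate = 1*1 = 1.
Iteration 3: no further components; recursion stops.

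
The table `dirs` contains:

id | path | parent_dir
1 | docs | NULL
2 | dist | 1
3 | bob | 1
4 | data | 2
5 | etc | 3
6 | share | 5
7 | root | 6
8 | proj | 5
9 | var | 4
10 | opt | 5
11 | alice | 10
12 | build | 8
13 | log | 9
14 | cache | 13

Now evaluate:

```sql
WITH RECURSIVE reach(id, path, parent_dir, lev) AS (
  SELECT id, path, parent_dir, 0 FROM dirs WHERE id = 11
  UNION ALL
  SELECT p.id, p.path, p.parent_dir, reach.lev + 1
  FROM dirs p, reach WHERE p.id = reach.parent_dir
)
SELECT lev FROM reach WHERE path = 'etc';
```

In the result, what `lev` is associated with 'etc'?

2

Base: id=11 (alice), parent_dir=10, lev 0.
Iteration 1: join on id=10 -> opt (id 10, parent_dir=5, lev 1).
Iteration 2: join on id=5 -> etc (id 5, parent_dir=3, lev 2).
Iteration 3: join on id=3 -> bob (id 3, parent_dir=1, lev 3).
Iteration 4: join on id=1 -> docs (id 1, parent_dir=NULL, lev 4).
Iteration 5: parent_dir is NULL; no match; recursion stops.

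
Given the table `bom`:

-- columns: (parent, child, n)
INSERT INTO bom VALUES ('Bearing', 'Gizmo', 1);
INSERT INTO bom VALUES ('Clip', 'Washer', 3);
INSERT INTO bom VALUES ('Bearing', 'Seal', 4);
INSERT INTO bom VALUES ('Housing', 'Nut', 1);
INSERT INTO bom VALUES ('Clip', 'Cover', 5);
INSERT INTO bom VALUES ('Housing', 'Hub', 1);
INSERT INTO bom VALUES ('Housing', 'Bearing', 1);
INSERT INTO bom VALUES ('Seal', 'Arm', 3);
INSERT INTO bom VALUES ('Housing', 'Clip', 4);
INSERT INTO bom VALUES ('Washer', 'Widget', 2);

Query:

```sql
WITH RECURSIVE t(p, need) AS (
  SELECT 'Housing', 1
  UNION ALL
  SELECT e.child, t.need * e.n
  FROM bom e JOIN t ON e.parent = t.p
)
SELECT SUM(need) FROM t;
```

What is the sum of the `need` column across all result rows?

81

Base: (Housing, need=1).
Iteration 1: components of {Housing} -> Bearing = 1*1 = 1, Clip = 1*4 = 4, Hub = 1*1 = 1, Nut = 1*1 = 1.
Iteration 2: components of {Bearing,Clip,Hub,Nut} -> Cover = 4*5 = 20, Gizmo = 1*1 = 1, Seal = 1*4 = 4, Washer = 4*3 = 12.
Iteration 3: components of {Cover,Gizmo,Seal,Washer} -> Arm = 4*3 = 12, Widget = 12*2 = 24.
Iteration 4: no further components; recursion stops.
SUM(need) = 1 + 1 + 1 + 1 + 4 + 4 + 1 + 20 + 12 + 12 + 24 = 81.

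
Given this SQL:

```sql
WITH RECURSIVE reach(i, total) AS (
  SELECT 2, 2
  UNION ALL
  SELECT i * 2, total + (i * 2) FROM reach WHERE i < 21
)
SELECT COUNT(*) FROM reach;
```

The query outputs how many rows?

Base: i=2, total=2.
Iteration 1: 2 < 21 holds -> i = 2 * 2 = 4, total = 2 + 4 = 6.
Iteration 2: 4 < 21 holds -> i = 4 * 2 = 8, total = 6 + 8 = 14.
Iteration 3: 8 < 21 holds -> i = 8 * 2 = 16, total = 14 + 16 = 30.
Iteration 4: 16 < 21 holds -> i = 16 * 2 = 32, total = 30 + 32 = 62.
Iteration 5: 32 < 21 fails; recursion stops.
Total rows emitted: 5.

5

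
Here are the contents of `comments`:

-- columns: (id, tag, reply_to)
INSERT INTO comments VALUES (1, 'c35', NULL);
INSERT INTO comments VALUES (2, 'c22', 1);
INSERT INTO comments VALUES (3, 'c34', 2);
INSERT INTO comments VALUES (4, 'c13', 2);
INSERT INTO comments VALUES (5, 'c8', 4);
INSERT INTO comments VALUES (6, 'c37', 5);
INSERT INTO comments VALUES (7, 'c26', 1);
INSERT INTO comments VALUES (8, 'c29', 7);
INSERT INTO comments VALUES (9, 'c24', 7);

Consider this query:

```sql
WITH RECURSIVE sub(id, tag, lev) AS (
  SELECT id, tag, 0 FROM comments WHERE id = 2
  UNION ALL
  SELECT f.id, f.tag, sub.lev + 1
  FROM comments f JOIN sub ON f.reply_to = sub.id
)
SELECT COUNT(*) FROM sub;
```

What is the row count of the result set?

Base: id=2 (c22) at lev 0.
Iteration 1: rows with reply_to in {2} -> c34 (id 3, lev 1), c13 (id 4, lev 1).
Iteration 2: rows with reply_to in {3,4} -> c8 (id 5, lev 2).
Iteration 3: rows with reply_to in {5} -> c37 (id 6, lev 3).
Iteration 4: no rows with reply_to in {6}; recursion stops.
Total rows emitted: 5.

5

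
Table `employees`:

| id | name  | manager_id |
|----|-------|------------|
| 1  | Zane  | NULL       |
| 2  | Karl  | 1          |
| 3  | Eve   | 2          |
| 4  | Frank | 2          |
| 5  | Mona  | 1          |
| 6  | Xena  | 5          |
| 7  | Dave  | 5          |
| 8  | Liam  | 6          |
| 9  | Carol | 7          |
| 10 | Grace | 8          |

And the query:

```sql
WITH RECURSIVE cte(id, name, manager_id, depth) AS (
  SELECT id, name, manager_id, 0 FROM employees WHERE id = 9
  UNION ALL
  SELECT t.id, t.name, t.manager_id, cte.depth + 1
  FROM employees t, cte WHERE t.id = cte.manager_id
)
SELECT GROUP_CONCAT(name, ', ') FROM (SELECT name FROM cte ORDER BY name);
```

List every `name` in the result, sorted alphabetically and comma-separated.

Carol, Dave, Mona, Zane

Base: id=9 (Carol), manager_id=7, depth 0.
Iteration 1: join on id=7 -> Dave (id 7, manager_id=5, depth 1).
Iteration 2: join on id=5 -> Mona (id 5, manager_id=1, depth 2).
Iteration 3: join on id=1 -> Zane (id 1, manager_id=NULL, depth 3).
Iteration 4: manager_id is NULL; no match; recursion stops.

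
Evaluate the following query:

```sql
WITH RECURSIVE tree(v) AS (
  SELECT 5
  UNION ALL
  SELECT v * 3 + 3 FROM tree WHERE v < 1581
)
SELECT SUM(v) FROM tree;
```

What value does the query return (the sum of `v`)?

7094

Base: v=5.
Iteration 1: 5 < 1581 holds -> v = 5 * 3 + 3 = 18.
Iteration 2: 18 < 1581 holds -> v = 18 * 3 + 3 = 57.
Iteration 3: 57 < 1581 holds -> v = 57 * 3 + 3 = 174.
Iteration 4: 174 < 1581 holds -> v = 174 * 3 + 3 = 525.
Iteration 5: 525 < 1581 holds -> v = 525 * 3 + 3 = 1578.
Iteration 6: 1578 < 1581 holds -> v = 1578 * 3 + 3 = 4737.
Iteration 7: 4737 < 1581 fails; recursion stops.
SUM(v) = 5 + 18 + 57 + 174 + 525 + 1578 + 4737 = 7094.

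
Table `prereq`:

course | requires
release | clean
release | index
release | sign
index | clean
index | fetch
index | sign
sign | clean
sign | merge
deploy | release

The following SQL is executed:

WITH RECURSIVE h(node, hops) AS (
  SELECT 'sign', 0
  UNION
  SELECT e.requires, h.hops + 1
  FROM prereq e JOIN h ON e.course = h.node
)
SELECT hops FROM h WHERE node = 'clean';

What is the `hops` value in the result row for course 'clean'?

1

Base: (sign, hops=0).
Iteration 1: edges from {sign} -> (clean, hops=1), (merge, hops=1).
Iteration 2: no outgoing edges from {clean,merge}; recursion stops.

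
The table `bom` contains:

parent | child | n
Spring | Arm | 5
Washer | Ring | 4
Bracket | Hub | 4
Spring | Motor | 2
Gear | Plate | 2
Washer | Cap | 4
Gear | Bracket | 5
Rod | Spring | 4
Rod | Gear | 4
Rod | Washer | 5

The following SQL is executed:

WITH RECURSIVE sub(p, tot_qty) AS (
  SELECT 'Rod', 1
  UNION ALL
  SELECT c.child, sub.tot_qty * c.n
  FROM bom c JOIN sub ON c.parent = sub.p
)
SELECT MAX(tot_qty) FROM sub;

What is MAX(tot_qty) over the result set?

Base: (Rod, tot_qty=1).
Iteration 1: components of {Rod} -> Gear = 1*4 = 4, Spring = 1*4 = 4, Washer = 1*5 = 5.
Iteration 2: components of {Gear,Spring,Washer} -> Arm = 4*5 = 20, Bracket = 4*5 = 20, Cap = 5*4 = 20, Motor = 4*2 = 8, Plate = 4*2 = 8, Ring = 5*4 = 20.
Iteration 3: components of {Arm,Bracket,Cap,Motor,Plate,Ring} -> Hub = 20*4 = 80.
Iteration 4: no further components; recursion stops.
tot_qty values: 1, 4, 5, 4, 8, 20, 20, 20, 8, 20, 80; the maximum is 80.

80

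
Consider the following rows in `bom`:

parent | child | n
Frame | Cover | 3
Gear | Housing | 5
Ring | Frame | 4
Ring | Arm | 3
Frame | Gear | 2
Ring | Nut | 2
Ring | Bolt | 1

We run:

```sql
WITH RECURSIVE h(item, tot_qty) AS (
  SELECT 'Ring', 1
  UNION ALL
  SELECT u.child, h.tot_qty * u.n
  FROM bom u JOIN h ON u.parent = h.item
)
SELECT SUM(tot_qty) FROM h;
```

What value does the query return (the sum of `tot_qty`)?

Base: (Ring, tot_qty=1).
Iteration 1: components of {Ring} -> Arm = 1*3 = 3, Bolt = 1*1 = 1, Frame = 1*4 = 4, Nut = 1*2 = 2.
Iteration 2: components of {Arm,Bolt,Frame,Nut} -> Cover = 4*3 = 12, Gear = 4*2 = 8.
Iteration 3: components of {Cover,Gear} -> Housing = 8*5 = 40.
Iteration 4: no further components; recursion stops.
SUM(tot_qty) = 1 + 3 + 1 + 4 + 2 + 12 + 8 + 40 = 71.

71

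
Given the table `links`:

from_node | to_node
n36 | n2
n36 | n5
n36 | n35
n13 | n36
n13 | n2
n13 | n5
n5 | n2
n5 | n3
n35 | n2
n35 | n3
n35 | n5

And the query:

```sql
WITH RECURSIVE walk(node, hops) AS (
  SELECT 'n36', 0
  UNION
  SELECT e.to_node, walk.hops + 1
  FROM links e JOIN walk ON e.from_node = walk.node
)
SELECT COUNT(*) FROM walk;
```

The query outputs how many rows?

9

Base: (n36, hops=0).
Iteration 1: edges from {n36} -> (n2, hops=1), (n35, hops=1), (n5, hops=1).
Iteration 2: edges from {n2,n35,n5} -> (n2, hops=2), (n3, hops=2), (n5, hops=2). [UNION drops 2 duplicate row(s)]
Iteration 3: edges from {n2,n3,n5} -> (n2, hops=3), (n3, hops=3).
Iteration 4: no outgoing edges from {n2,n3}; recursion stops.
Total rows emitted: 9.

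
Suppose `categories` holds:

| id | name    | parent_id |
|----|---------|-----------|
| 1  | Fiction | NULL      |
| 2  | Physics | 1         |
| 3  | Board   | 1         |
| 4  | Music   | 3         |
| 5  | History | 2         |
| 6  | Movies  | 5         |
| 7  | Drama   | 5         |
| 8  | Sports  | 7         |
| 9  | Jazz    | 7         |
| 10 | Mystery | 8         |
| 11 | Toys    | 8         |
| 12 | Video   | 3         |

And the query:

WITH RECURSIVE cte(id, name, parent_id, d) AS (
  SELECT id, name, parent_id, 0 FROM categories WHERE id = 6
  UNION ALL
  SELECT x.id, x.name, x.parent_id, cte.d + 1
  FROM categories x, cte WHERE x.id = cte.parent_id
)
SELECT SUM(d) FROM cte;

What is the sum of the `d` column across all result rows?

Base: id=6 (Movies), parent_id=5, d 0.
Iteration 1: join on id=5 -> History (id 5, parent_id=2, d 1).
Iteration 2: join on id=2 -> Physics (id 2, parent_id=1, d 2).
Iteration 3: join on id=1 -> Fiction (id 1, parent_id=NULL, d 3).
Iteration 4: parent_id is NULL; no match; recursion stops.
SUM(d) = 0 + 1 + 2 + 3 = 6.

6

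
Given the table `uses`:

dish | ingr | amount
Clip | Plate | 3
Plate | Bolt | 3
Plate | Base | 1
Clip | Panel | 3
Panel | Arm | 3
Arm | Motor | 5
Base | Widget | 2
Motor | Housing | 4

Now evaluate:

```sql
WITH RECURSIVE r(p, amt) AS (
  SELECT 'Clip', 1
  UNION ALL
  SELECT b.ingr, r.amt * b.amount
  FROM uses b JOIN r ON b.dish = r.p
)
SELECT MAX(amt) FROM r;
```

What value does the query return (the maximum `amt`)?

180

Base: (Clip, amt=1).
Iteration 1: components of {Clip} -> Panel = 1*3 = 3, Plate = 1*3 = 3.
Iteration 2: components of {Panel,Plate} -> Arm = 3*3 = 9, Base = 3*1 = 3, Bolt = 3*3 = 9.
Iteration 3: components of {Arm,Base,Bolt} -> Motor = 9*5 = 45, Widget = 3*2 = 6.
Iteration 4: components of {Motor,Widget} -> Housing = 45*4 = 180.
Iteration 5: no further components; recursion stops.
amt values: 1, 3, 3, 9, 3, 9, 6, 45, 180; the maximum is 180.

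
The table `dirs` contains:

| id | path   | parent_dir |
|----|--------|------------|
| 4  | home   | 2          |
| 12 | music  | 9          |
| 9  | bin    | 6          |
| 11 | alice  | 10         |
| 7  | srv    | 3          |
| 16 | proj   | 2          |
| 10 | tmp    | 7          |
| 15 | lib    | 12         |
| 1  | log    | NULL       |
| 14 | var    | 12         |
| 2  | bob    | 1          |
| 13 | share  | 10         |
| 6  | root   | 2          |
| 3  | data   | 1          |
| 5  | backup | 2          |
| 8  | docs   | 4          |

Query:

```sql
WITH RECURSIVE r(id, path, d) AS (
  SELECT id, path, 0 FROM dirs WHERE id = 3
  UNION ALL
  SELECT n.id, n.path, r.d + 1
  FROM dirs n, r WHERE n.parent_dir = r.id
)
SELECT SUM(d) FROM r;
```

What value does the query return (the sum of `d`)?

9

Base: id=3 (data) at d 0.
Iteration 1: rows with parent_dir in {3} -> srv (id 7, d 1).
Iteration 2: rows with parent_dir in {7} -> tmp (id 10, d 2).
Iteration 3: rows with parent_dir in {10} -> alice (id 11, d 3), share (id 13, d 3).
Iteration 4: no rows with parent_dir in {11,13}; recursion stops.
SUM(d) = 0 + 1 + 2 + 3 + 3 = 9.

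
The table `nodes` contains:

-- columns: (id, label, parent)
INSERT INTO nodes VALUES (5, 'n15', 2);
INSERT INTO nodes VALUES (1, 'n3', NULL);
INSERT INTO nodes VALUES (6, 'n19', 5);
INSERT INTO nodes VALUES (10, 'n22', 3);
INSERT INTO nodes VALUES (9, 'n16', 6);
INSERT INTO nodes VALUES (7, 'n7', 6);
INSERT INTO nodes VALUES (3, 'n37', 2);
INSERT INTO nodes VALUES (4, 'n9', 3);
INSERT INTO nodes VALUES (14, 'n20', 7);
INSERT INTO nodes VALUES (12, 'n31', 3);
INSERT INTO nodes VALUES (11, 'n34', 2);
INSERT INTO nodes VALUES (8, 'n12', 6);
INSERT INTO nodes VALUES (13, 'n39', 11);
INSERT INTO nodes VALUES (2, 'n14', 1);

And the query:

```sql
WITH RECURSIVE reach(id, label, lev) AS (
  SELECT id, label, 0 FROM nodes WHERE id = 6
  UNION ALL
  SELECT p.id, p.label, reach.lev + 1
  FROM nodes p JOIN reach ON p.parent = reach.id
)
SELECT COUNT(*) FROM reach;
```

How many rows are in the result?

5

Base: id=6 (n19) at lev 0.
Iteration 1: rows with parent in {6} -> n7 (id 7, lev 1), n12 (id 8, lev 1), n16 (id 9, lev 1).
Iteration 2: rows with parent in {7,8,9} -> n20 (id 14, lev 2).
Iteration 3: no rows with parent in {14}; recursion stops.
Total rows emitted: 5.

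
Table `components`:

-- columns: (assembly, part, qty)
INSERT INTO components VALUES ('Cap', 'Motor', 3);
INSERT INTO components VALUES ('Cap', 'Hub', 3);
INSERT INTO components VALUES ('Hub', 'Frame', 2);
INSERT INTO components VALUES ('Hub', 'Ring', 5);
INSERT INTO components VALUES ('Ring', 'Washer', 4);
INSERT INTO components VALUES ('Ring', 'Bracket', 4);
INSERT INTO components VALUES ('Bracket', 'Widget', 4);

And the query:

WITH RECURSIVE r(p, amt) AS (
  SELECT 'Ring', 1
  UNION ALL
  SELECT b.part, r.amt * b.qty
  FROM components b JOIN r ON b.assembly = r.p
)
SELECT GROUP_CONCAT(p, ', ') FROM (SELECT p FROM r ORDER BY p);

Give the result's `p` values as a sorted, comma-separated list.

Bracket, Ring, Washer, Widget

Base: (Ring, amt=1).
Iteration 1: components of {Ring} -> Bracket = 1*4 = 4, Washer = 1*4 = 4.
Iteration 2: components of {Bracket,Washer} -> Widget = 4*4 = 16.
Iteration 3: no further components; recursion stops.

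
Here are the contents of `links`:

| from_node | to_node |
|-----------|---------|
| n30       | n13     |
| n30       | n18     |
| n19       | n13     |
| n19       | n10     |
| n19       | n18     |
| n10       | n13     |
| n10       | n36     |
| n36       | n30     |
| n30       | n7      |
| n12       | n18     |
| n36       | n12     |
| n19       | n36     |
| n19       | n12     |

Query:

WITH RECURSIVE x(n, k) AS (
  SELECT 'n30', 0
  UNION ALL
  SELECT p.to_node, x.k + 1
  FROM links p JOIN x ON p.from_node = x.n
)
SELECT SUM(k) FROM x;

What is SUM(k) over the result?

3

Base: (n30, k=0).
Iteration 1: edges from {n30} -> (n13, k=1), (n18, k=1), (n7, k=1).
Iteration 2: no outgoing edges from {n13,n18,n7}; recursion stops.
SUM(k) = 0 + 1 + 1 + 1 = 3.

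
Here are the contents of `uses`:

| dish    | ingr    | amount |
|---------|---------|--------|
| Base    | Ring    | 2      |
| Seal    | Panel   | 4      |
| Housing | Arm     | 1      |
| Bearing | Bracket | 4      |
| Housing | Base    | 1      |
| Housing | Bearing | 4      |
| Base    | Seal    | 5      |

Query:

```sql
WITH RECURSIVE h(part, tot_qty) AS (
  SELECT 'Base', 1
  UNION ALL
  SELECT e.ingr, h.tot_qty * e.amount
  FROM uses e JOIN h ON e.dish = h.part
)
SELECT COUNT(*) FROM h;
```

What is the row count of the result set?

Base: (Base, tot_qty=1).
Iteration 1: components of {Base} -> Ring = 1*2 = 2, Seal = 1*5 = 5.
Iteration 2: components of {Ring,Seal} -> Panel = 5*4 = 20.
Iteration 3: no further components; recursion stops.
Total rows emitted: 4.

4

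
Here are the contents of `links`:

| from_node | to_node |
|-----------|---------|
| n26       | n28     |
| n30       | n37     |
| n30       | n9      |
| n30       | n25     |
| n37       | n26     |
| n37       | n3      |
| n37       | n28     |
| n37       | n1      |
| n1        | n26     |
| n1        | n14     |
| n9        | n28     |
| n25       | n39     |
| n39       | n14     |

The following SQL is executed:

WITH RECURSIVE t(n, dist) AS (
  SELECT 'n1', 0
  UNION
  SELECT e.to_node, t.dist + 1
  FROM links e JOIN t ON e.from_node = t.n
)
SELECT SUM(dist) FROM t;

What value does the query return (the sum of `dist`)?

4

Base: (n1, dist=0).
Iteration 1: edges from {n1} -> (n14, dist=1), (n26, dist=1).
Iteration 2: edges from {n14,n26} -> (n28, dist=2).
Iteration 3: no outgoing edges from {n28}; recursion stops.
SUM(dist) = 0 + 1 + 1 + 2 = 4.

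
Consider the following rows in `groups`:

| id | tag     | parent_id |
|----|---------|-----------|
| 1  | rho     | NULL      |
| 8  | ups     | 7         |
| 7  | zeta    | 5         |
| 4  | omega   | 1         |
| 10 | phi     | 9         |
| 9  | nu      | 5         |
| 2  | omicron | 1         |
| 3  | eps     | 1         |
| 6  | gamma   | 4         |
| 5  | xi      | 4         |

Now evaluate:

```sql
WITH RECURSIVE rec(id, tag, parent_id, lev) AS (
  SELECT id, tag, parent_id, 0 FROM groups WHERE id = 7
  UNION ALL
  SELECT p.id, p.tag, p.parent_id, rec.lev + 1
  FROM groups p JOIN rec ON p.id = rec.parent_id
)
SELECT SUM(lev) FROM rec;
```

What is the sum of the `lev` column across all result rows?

Base: id=7 (zeta), parent_id=5, lev 0.
Iteration 1: join on id=5 -> xi (id 5, parent_id=4, lev 1).
Iteration 2: join on id=4 -> omega (id 4, parent_id=1, lev 2).
Iteration 3: join on id=1 -> rho (id 1, parent_id=NULL, lev 3).
Iteration 4: parent_id is NULL; no match; recursion stops.
SUM(lev) = 0 + 1 + 2 + 3 = 6.

6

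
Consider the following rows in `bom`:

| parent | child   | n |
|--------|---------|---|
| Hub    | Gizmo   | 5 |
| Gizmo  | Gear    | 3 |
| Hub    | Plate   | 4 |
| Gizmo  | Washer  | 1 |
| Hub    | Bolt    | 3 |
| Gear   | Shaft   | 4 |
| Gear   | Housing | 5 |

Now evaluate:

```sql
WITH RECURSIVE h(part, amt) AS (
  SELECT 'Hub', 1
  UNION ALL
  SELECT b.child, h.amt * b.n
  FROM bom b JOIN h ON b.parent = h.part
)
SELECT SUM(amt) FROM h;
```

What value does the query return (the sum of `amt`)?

168

Base: (Hub, amt=1).
Iteration 1: components of {Hub} -> Bolt = 1*3 = 3, Gizmo = 1*5 = 5, Plate = 1*4 = 4.
Iteration 2: components of {Bolt,Gizmo,Plate} -> Gear = 5*3 = 15, Washer = 5*1 = 5.
Iteration 3: components of {Gear,Washer} -> Housing = 15*5 = 75, Shaft = 15*4 = 60.
Iteration 4: no further components; recursion stops.
SUM(amt) = 1 + 5 + 3 + 4 + 15 + 5 + 75 + 60 = 168.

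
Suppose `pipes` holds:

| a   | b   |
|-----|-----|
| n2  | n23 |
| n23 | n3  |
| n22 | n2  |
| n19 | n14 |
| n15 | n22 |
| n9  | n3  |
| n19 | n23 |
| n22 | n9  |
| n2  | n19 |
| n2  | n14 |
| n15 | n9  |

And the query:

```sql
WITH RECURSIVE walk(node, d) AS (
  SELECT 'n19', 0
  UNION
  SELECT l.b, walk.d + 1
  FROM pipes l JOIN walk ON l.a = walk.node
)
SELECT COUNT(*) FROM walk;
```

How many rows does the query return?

Base: (n19, d=0).
Iteration 1: edges from {n19} -> (n14, d=1), (n23, d=1).
Iteration 2: edges from {n14,n23} -> (n3, d=2).
Iteration 3: no outgoing edges from {n3}; recursion stops.
Total rows emitted: 4.

4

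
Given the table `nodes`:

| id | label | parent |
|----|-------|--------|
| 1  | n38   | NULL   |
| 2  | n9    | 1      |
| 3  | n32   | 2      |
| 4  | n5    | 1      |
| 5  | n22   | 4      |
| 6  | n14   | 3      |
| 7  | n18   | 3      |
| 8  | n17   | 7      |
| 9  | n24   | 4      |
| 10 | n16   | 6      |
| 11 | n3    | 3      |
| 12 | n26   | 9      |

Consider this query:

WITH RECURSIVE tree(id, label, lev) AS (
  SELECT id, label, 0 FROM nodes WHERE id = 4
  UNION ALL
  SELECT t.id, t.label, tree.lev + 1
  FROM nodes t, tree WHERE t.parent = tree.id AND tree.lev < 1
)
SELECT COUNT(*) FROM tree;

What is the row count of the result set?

3

Base: id=4 (n5) at lev 0.
Iteration 1: rows with parent in {4} -> n22 (id 5, lev 1), n24 (id 9, lev 1).
Iteration 2: lev < 1 fails for all current rows; recursion stops.
Total rows emitted: 3.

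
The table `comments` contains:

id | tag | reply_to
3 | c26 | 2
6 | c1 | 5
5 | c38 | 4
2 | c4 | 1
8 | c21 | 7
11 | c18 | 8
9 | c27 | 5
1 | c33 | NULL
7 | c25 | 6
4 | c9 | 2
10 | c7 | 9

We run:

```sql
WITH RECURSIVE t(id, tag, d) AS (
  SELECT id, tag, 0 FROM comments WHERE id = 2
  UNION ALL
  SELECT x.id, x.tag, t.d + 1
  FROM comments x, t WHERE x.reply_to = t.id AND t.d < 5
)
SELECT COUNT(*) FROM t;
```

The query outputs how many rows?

9

Base: id=2 (c4) at d 0.
Iteration 1: rows with reply_to in {2} -> c26 (id 3, d 1), c9 (id 4, d 1).
Iteration 2: rows with reply_to in {3,4} -> c38 (id 5, d 2).
Iteration 3: rows with reply_to in {5} -> c1 (id 6, d 3), c27 (id 9, d 3).
Iteration 4: rows with reply_to in {6,9} -> c25 (id 7, d 4), c7 (id 10, d 4).
Iteration 5: rows with reply_to in {7,10} -> c21 (id 8, d 5).
Iteration 6: d < 5 fails for all current rows; recursion stops.
Total rows emitted: 9.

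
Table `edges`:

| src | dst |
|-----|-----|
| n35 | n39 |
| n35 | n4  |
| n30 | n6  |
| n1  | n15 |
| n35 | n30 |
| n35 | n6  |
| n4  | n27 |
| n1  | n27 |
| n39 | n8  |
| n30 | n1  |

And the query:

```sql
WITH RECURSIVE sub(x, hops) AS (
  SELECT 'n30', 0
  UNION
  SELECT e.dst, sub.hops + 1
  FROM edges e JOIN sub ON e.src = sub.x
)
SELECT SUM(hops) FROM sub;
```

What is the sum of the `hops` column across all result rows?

Base: (n30, hops=0).
Iteration 1: edges from {n30} -> (n1, hops=1), (n6, hops=1).
Iteration 2: edges from {n1,n6} -> (n15, hops=2), (n27, hops=2).
Iteration 3: no outgoing edges from {n15,n27}; recursion stops.
SUM(hops) = 0 + 1 + 1 + 2 + 2 = 6.

6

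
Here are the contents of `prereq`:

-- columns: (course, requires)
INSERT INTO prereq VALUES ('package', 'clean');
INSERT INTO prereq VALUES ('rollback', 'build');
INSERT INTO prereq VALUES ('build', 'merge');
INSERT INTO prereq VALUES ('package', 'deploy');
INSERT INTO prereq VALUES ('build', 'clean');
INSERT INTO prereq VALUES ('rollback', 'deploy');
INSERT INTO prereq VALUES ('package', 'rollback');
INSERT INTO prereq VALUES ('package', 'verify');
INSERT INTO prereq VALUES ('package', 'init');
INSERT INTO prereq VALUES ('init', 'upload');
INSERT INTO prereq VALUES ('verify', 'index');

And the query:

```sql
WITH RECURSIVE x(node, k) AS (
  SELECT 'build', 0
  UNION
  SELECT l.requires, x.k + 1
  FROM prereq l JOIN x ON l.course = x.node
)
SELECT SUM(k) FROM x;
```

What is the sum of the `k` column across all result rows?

Base: (build, k=0).
Iteration 1: edges from {build} -> (clean, k=1), (merge, k=1).
Iteration 2: no outgoing edges from {clean,merge}; recursion stops.
SUM(k) = 0 + 1 + 1 = 2.

2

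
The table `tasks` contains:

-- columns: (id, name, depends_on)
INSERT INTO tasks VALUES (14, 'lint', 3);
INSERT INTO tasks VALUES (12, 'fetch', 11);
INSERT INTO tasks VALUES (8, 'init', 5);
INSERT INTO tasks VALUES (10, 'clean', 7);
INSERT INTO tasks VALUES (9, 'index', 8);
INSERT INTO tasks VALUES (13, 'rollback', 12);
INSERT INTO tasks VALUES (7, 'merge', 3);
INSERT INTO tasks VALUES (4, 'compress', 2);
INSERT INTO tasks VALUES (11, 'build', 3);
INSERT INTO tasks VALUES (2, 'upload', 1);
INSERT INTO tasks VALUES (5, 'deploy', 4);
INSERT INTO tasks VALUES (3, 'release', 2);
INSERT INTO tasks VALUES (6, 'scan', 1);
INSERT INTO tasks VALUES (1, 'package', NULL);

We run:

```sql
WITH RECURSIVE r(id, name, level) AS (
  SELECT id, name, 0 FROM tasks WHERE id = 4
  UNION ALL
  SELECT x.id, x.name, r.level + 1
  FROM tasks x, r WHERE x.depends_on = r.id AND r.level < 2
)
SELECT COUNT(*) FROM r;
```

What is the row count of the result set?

3

Base: id=4 (compress) at level 0.
Iteration 1: rows with depends_on in {4} -> deploy (id 5, level 1).
Iteration 2: rows with depends_on in {5} -> init (id 8, level 2).
Iteration 3: level < 2 fails for all current rows; recursion stops.
Total rows emitted: 3.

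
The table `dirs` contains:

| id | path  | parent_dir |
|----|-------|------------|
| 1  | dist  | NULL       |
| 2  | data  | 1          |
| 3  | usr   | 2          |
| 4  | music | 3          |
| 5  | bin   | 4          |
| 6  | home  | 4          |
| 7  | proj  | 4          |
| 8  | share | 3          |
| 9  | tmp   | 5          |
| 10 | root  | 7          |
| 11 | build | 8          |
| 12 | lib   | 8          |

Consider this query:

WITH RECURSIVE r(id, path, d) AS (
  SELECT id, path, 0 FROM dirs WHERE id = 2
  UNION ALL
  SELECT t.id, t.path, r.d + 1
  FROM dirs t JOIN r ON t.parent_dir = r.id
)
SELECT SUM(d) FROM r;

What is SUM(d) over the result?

Base: id=2 (data) at d 0.
Iteration 1: rows with parent_dir in {2} -> usr (id 3, d 1).
Iteration 2: rows with parent_dir in {3} -> music (id 4, d 2), share (id 8, d 2).
Iteration 3: rows with parent_dir in {4,8} -> bin (id 5, d 3), home (id 6, d 3), proj (id 7, d 3), build (id 11, d 3), lib (id 12, d 3).
Iteration 4: rows with parent_dir in {5,6,7,11,12} -> tmp (id 9, d 4), root (id 10, d 4).
Iteration 5: no rows with parent_dir in {9,10}; recursion stops.
SUM(d) = 0 + 1 + 2 + 2 + 3 + 3 + 3 + 3 + 3 + 4 + 4 = 28.

28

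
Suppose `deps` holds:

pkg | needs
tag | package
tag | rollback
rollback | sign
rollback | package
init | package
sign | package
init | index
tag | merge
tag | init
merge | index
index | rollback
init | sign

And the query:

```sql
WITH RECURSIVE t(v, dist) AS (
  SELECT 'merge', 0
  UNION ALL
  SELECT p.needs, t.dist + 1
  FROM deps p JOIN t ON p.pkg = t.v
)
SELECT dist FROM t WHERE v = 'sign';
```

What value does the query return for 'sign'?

Base: (merge, dist=0).
Iteration 1: edges from {merge} -> (index, dist=1).
Iteration 2: edges from {index} -> (rollback, dist=2).
Iteration 3: edges from {rollback} -> (package, dist=3), (sign, dist=3).
Iteration 4: edges from {package,sign} -> (package, dist=4).
Iteration 5: no outgoing edges from {package}; recursion stops.

3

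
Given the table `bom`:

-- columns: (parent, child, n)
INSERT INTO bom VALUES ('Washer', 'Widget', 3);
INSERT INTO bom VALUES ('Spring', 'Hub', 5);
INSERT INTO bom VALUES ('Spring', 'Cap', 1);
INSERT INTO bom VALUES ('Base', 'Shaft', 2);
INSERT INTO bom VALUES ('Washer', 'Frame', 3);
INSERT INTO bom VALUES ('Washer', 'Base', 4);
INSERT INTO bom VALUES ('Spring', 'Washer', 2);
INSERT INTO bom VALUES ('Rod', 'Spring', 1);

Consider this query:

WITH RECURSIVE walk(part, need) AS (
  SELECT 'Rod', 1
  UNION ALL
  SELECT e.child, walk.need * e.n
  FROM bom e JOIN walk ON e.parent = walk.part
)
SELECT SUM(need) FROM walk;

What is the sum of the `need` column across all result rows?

Base: (Rod, need=1).
Iteration 1: components of {Rod} -> Spring = 1*1 = 1.
Iteration 2: components of {Spring} -> Cap = 1*1 = 1, Hub = 1*5 = 5, Washer = 1*2 = 2.
Iteration 3: components of {Cap,Hub,Washer} -> Base = 2*4 = 8, Frame = 2*3 = 6, Widget = 2*3 = 6.
Iteration 4: components of {Base,Frame,Widget} -> Shaft = 8*2 = 16.
Iteration 5: no further components; recursion stops.
SUM(need) = 1 + 1 + 1 + 2 + 5 + 6 + 6 + 8 + 16 = 46.

46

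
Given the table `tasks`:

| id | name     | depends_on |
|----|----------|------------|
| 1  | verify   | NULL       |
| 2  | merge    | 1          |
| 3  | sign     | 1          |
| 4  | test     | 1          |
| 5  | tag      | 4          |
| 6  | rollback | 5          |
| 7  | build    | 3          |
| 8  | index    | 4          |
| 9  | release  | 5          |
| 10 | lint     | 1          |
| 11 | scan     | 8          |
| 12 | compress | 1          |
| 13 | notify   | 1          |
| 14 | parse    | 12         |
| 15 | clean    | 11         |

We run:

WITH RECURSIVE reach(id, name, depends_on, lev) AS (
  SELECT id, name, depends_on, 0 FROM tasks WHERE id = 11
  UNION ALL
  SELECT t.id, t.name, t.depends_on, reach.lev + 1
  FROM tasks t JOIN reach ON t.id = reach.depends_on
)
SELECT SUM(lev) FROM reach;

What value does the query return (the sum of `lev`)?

6

Base: id=11 (scan), depends_on=8, lev 0.
Iteration 1: join on id=8 -> index (id 8, depends_on=4, lev 1).
Iteration 2: join on id=4 -> test (id 4, depends_on=1, lev 2).
Iteration 3: join on id=1 -> verify (id 1, depends_on=NULL, lev 3).
Iteration 4: depends_on is NULL; no match; recursion stops.
SUM(lev) = 0 + 1 + 2 + 3 = 6.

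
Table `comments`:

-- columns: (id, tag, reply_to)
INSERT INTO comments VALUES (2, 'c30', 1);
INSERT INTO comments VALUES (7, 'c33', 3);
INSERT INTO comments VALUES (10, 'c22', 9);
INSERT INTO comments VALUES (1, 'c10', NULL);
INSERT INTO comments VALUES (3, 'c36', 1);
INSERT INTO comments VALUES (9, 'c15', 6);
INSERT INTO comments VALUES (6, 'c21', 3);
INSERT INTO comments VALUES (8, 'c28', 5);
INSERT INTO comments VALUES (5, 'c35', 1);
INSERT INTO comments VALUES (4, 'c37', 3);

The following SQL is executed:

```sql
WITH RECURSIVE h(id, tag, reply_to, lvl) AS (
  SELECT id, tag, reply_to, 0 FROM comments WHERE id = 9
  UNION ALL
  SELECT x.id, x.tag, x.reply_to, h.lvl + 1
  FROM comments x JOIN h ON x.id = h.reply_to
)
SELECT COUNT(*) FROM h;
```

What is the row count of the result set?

4

Base: id=9 (c15), reply_to=6, lvl 0.
Iteration 1: join on id=6 -> c21 (id 6, reply_to=3, lvl 1).
Iteration 2: join on id=3 -> c36 (id 3, reply_to=1, lvl 2).
Iteration 3: join on id=1 -> c10 (id 1, reply_to=NULL, lvl 3).
Iteration 4: reply_to is NULL; no match; recursion stops.
Total rows emitted: 4.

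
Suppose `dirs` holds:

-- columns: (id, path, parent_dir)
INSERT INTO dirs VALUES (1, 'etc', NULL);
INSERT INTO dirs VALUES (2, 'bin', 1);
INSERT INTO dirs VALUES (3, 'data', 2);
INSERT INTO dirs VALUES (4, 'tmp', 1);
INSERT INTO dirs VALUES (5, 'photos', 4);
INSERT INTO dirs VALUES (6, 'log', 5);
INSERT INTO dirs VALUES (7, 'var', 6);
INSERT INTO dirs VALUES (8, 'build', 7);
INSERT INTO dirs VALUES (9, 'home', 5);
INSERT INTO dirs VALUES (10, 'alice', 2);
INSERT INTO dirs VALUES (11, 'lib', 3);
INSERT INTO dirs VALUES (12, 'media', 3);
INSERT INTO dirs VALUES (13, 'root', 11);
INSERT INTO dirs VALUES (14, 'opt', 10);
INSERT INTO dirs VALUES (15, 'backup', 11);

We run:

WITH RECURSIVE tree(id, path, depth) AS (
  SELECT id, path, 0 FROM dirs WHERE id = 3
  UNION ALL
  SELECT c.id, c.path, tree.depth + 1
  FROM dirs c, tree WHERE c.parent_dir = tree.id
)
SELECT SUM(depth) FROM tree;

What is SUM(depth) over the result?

Base: id=3 (data) at depth 0.
Iteration 1: rows with parent_dir in {3} -> lib (id 11, depth 1), media (id 12, depth 1).
Iteration 2: rows with parent_dir in {11,12} -> root (id 13, depth 2), backup (id 15, depth 2).
Iteration 3: no rows with parent_dir in {13,15}; recursion stops.
SUM(depth) = 0 + 1 + 1 + 2 + 2 = 6.

6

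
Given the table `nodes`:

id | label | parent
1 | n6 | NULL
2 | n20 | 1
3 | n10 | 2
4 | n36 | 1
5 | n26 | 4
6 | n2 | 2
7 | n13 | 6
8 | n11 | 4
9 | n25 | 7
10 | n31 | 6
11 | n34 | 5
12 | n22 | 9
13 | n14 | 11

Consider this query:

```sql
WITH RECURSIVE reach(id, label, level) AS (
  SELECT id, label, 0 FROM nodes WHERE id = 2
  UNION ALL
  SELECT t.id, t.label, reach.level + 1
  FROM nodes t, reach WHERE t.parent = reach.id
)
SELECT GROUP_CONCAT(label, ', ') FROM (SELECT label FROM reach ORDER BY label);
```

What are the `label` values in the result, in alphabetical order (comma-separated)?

n10, n13, n2, n20, n22, n25, n31

Base: id=2 (n20) at level 0.
Iteration 1: rows with parent in {2} -> n10 (id 3, level 1), n2 (id 6, level 1).
Iteration 2: rows with parent in {3,6} -> n13 (id 7, level 2), n31 (id 10, level 2).
Iteration 3: rows with parent in {7,10} -> n25 (id 9, level 3).
Iteration 4: rows with parent in {9} -> n22 (id 12, level 4).
Iteration 5: no rows with parent in {12}; recursion stops.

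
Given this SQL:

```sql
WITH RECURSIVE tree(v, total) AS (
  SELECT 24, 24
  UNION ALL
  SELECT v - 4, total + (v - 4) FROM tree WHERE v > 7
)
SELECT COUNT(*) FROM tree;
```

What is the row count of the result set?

6

Base: v=24, total=24.
Iteration 1: 24 > 7 holds -> v = 24 - 4 = 20, total = 24 + 20 = 44.
Iteration 2: 20 > 7 holds -> v = 20 - 4 = 16, total = 44 + 16 = 60.
Iteration 3: 16 > 7 holds -> v = 16 - 4 = 12, total = 60 + 12 = 72.
Iteration 4: 12 > 7 holds -> v = 12 - 4 = 8, total = 72 + 8 = 80.
Iteration 5: 8 > 7 holds -> v = 8 - 4 = 4, total = 80 + 4 = 84.
Iteration 6: 4 > 7 fails; recursion stops.
Total rows emitted: 6.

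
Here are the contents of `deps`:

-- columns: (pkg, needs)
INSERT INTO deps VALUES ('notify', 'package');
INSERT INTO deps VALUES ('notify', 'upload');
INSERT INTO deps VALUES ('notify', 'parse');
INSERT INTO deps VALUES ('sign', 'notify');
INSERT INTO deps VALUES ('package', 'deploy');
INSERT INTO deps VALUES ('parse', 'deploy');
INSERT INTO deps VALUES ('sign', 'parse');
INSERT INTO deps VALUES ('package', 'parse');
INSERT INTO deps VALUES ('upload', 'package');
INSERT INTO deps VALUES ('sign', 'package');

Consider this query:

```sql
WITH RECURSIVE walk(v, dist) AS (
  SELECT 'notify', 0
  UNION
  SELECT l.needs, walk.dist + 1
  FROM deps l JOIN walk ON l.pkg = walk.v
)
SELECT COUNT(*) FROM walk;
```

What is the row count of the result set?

Base: (notify, dist=0).
Iteration 1: edges from {notify} -> (package, dist=1), (parse, dist=1), (upload, dist=1).
Iteration 2: edges from {package,parse,upload} -> (deploy, dist=2), (package, dist=2), (parse, dist=2). [UNION drops 1 duplicate row(s)]
Iteration 3: edges from {deploy,package,parse} -> (deploy, dist=3), (parse, dist=3). [UNION drops 1 duplicate row(s)]
Iteration 4: edges from {deploy,parse} -> (deploy, dist=4).
Iteration 5: no outgoing edges from {deploy}; recursion stops.
Total rows emitted: 10.

10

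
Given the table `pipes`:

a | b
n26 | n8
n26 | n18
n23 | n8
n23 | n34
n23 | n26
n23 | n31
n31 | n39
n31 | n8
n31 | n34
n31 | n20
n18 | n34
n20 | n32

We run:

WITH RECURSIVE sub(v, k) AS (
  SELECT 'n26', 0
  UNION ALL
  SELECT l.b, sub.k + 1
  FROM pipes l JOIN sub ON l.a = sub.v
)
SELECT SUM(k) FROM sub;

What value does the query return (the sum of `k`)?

Base: (n26, k=0).
Iteration 1: edges from {n26} -> (n18, k=1), (n8, k=1).
Iteration 2: edges from {n18,n8} -> (n34, k=2).
Iteration 3: no outgoing edges from {n34}; recursion stops.
SUM(k) = 0 + 1 + 1 + 2 = 4.

4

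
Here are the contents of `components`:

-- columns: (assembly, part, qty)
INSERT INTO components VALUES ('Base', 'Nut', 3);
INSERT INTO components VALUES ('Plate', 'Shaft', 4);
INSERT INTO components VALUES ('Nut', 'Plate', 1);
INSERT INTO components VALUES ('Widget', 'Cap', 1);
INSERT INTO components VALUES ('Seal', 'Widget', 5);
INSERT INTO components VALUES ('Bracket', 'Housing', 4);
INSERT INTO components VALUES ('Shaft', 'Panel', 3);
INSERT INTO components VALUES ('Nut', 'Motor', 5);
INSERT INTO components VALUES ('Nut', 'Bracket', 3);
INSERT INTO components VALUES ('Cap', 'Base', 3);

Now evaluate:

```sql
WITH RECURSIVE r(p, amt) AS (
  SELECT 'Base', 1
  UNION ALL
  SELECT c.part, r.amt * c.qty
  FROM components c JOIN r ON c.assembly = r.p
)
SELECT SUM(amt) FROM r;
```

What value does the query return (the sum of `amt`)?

Base: (Base, amt=1).
Iteration 1: components of {Base} -> Nut = 1*3 = 3.
Iteration 2: components of {Nut} -> Bracket = 3*3 = 9, Motor = 3*5 = 15, Plate = 3*1 = 3.
Iteration 3: components of {Bracket,Motor,Plate} -> Housing = 9*4 = 36, Shaft = 3*4 = 12.
Iteration 4: components of {Housing,Shaft} -> Panel = 12*3 = 36.
Iteration 5: no further components; recursion stops.
SUM(amt) = 1 + 3 + 9 + 3 + 15 + 36 + 12 + 36 = 115.

115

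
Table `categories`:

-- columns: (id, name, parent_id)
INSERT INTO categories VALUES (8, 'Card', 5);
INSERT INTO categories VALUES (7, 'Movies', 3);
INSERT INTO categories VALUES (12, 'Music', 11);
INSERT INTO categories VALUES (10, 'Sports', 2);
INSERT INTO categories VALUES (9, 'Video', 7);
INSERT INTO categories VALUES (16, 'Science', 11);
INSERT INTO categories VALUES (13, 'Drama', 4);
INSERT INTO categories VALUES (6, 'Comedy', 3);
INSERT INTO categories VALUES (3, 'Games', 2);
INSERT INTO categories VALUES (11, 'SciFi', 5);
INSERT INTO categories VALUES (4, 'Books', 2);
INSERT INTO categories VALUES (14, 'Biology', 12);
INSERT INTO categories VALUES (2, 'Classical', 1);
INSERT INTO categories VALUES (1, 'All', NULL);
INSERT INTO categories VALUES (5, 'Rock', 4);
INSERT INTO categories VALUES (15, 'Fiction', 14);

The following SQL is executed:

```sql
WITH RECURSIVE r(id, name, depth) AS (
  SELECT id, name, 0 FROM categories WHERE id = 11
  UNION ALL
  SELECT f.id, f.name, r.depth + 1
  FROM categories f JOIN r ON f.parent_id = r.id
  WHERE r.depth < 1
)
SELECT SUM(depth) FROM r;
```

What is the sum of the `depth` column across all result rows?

2

Base: id=11 (SciFi) at depth 0.
Iteration 1: rows with parent_id in {11} -> Music (id 12, depth 1), Science (id 16, depth 1).
Iteration 2: depth < 1 fails for all current rows; recursion stops.
SUM(depth) = 0 + 1 + 1 = 2.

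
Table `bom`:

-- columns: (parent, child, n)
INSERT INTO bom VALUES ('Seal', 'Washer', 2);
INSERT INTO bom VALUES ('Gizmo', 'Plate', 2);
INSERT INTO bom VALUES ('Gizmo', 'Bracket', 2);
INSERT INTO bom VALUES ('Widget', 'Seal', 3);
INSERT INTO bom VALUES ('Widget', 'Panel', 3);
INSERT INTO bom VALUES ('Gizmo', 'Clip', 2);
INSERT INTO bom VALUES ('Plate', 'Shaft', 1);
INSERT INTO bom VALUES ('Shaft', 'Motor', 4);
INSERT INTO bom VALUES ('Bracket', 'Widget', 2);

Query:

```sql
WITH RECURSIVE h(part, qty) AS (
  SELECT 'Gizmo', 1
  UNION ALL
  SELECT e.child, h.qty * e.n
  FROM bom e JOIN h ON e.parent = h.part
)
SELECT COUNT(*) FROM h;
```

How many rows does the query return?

Base: (Gizmo, qty=1).
Iteration 1: components of {Gizmo} -> Bracket = 1*2 = 2, Clip = 1*2 = 2, Plate = 1*2 = 2.
Iteration 2: components of {Bracket,Clip,Plate} -> Shaft = 2*1 = 2, Widget = 2*2 = 4.
Iteration 3: components of {Shaft,Widget} -> Motor = 2*4 = 8, Panel = 4*3 = 12, Seal = 4*3 = 12.
Iteration 4: components of {Motor,Panel,Seal} -> Washer = 12*2 = 24.
Iteration 5: no further components; recursion stops.
Total rows emitted: 10.

10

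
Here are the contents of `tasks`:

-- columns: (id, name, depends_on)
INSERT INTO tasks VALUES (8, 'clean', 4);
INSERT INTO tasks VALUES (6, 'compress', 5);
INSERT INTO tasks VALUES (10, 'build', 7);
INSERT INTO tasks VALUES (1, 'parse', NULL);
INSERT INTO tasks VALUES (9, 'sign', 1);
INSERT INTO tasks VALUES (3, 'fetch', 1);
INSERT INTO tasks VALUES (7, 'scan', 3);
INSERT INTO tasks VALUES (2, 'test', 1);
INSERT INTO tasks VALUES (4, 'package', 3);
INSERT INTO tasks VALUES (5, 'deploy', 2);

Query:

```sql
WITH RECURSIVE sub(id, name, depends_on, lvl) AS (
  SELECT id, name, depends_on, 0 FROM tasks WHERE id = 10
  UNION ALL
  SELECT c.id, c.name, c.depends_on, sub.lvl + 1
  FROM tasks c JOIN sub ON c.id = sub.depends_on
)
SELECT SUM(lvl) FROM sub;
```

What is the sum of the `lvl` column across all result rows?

6

Base: id=10 (build), depends_on=7, lvl 0.
Iteration 1: join on id=7 -> scan (id 7, depends_on=3, lvl 1).
Iteration 2: join on id=3 -> fetch (id 3, depends_on=1, lvl 2).
Iteration 3: join on id=1 -> parse (id 1, depends_on=NULL, lvl 3).
Iteration 4: depends_on is NULL; no match; recursion stops.
SUM(lvl) = 0 + 1 + 2 + 3 = 6.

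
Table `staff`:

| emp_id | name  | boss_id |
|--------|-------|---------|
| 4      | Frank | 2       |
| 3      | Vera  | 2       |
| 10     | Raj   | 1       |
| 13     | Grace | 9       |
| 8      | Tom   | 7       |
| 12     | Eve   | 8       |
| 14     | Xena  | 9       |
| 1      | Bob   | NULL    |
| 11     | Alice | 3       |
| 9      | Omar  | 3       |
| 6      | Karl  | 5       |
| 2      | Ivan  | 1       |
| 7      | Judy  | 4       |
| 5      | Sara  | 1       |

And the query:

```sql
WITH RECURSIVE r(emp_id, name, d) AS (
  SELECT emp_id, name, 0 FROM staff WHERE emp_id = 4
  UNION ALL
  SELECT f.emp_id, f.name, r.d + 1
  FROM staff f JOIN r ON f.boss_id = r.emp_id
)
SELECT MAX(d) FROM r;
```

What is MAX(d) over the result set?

Base: emp_id=4 (Frank) at d 0.
Iteration 1: rows with boss_id in {4} -> Judy (id 7, d 1).
Iteration 2: rows with boss_id in {7} -> Tom (id 8, d 2).
Iteration 3: rows with boss_id in {8} -> Eve (id 12, d 3).
Iteration 4: no rows with boss_id in {12}; recursion stops.
d values: 0, 1, 2, 3; the maximum is 3.

3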